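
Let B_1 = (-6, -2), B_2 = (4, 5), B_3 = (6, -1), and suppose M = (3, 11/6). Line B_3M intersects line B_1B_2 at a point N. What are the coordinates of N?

Barycentric coordinates of M with respect to B_1B_2B_3: (1/6, 1/2, 1/3).
On side B_1B_2 the B_3-coordinate is zero; dropping M's B_3-weight 1/3 and renormalizing the remaining 1/6 : 1/2 gives weights 1/4, 3/4 on B_1, B_2.
N = (1/4)·(-6, -2) + (3/4)·(4, 5) = (3/2, 13/4).

(3/2, 13/4)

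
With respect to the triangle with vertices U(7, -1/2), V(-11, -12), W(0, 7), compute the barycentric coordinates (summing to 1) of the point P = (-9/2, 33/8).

Signed area of the reference triangle: [UVW] = ½·(7·(-12−7) + (-11)·(7−(-1/2)) + 0·(-1/2−(-12))) = ½·(-133 − 165/2 + 0) = -431/4.
[PVW] = ½·((-9/2)·(-12−7) + (-11)·(7−(33/8)) + 0·(33/8−(-12))) = ½·(171/2 − 253/8 + 0) = 431/16, so the U-coordinate is (431/16)/(-431/4) = -1/4.
[UPW] = ½·(7·(33/8−7) + (-9/2)·(7−(-1/2)) + 0·(-1/2−(33/8))) = ½·(-161/8 − 135/4 + 0) = -431/16, so the V-coordinate is 1/4.
[UVP] = ½·(7·(-12−(33/8)) + (-11)·(33/8−(-1/2)) + (-9/2)·(-1/2−(-12))) = ½·(-903/8 − 407/8 − 207/4) = -431/4, so the W-coordinate is 1.
Check: -1/4 + 1/4 + 1 = 1.

(-1/4, 1/4, 1)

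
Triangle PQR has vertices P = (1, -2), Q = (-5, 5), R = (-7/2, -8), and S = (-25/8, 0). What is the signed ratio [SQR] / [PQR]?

1/4

[PQR] = ½·(1·(5−(-8)) + (-5)·(-8−(-2)) + (-7/2)·(-2−5)) = ½·(13 + 30 + 49/2) = 135/4.
[SQR] = ½·((-25/8)·(5−(-8)) + (-5)·(-8−0) + (-7/2)·(0−5)) = ½·(-325/8 + 40 + 35/2) = 135/16, so the ratio is (135/16)/(135/4) = 1/4.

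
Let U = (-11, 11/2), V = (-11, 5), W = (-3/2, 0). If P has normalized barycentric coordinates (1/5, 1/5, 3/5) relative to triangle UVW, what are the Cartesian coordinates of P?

P = (1/5)·U + (1/5)·V + (3/5)·W.
x-coordinate: (1/5)·(-11) + (1/5)·(-11) + (3/5)·(-3/2) = -53/10.
y-coordinate: (1/5)·(11/2) + (1/5)·5 + (3/5)·0 = 21/10.

(-53/10, 21/10)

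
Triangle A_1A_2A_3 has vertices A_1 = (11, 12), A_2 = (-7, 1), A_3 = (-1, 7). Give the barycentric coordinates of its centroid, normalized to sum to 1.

(1/3, 1/3, 1/3)

The centroid is the average of the vertices, so each weight is 1/3.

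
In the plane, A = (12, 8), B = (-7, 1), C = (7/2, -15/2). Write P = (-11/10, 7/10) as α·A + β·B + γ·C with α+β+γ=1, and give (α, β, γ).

(1/5, 3/5, 1/5)

Signed area of the reference triangle: [ABC] = ½·(12·(1−(-15/2)) + (-7)·(-15/2−8) + (7/2)·(8−1)) = ½·(102 + 217/2 + 49/2) = 235/2.
[PBC] = ½·((-11/10)·(1−(-15/2)) + (-7)·(-15/2−(7/10)) + (7/2)·(7/10−1)) = ½·(-187/20 + 287/5 − 21/20) = 47/2, so the A-coordinate is (47/2)/(235/2) = 1/5.
[APC] = ½·(12·(7/10−(-15/2)) + (-11/10)·(-15/2−8) + (7/2)·(8−(7/10))) = ½·(492/5 + 341/20 + 511/20) = 141/2, so the B-coordinate is 3/5.
[ABP] = ½·(12·(1−(7/10)) + (-7)·(7/10−8) + (-11/10)·(8−1)) = ½·(18/5 + 511/10 − 77/10) = 47/2, so the C-coordinate is 1/5.
Check: 1/5 + 3/5 + 1/5 = 1.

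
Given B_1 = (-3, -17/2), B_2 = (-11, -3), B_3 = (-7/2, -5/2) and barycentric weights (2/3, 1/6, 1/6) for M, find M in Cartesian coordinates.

M = (2/3)·B_1 + (1/6)·B_2 + (1/6)·B_3.
x-coordinate: (2/3)·(-3) + (1/6)·(-11) + (1/6)·(-7/2) = -53/12.
y-coordinate: (2/3)·(-17/2) + (1/6)·(-3) + (1/6)·(-5/2) = -79/12.

(-53/12, -79/12)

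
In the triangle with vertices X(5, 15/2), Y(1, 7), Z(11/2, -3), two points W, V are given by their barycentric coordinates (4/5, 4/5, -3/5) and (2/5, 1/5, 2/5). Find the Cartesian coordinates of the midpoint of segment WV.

(59/20, 83/10)

Barycentric coordinates of the midpoint are the average: (3/5, 1/2, -1/10).
Converting: (3/5)·X + (1/2)·Y + (-1/10)·Z = (59/20, 83/10).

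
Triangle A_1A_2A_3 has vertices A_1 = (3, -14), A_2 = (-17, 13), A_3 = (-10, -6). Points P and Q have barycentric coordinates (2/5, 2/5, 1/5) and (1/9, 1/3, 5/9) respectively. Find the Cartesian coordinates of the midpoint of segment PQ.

(-416/45, -97/90)

Barycentric coordinates of the midpoint are the average: (23/90, 11/30, 17/45).
Converting: (23/90)·A_1 + (11/30)·A_2 + (17/45)·A_3 = (-416/45, -97/90).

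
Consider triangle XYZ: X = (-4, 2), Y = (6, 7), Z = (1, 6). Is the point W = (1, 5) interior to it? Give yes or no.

Barycentric coordinates of W: (1/3, 1/3, 1/3).
The three coordinates are positive, positive, positive; a point is interior exactly when all three are positive.

yes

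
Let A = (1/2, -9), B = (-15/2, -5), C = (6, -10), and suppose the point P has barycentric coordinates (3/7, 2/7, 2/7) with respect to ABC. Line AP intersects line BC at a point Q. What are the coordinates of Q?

Line AP meets BC where the A-coordinate vanishes; zeroing P's A-weight and renormalizing leaves B, C-weights 2/7 : 2/7 → (1/2, 1/2).
So Q = (1/2)·B + (1/2)·C = (-3/4, -15/2).

(-3/4, -15/2)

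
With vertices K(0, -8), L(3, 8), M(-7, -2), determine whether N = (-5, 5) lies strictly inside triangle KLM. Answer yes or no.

Barycentric coordinates of N: (-5/13, 61/130, 119/130).
The three coordinates are negative, positive, positive; a point is interior exactly when all three are positive.

no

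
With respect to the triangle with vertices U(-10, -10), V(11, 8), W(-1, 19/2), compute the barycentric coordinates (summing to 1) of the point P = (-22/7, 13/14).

(3/7, 1/7, 3/7)

Signed area of the reference triangle: [UVW] = ½·((-10)·(8−(19/2)) + 11·(19/2−(-10)) + (-1)·(-10−8)) = ½·(15 + 429/2 + 18) = 495/4.
[PVW] = ½·((-22/7)·(8−(19/2)) + 11·(19/2−(13/14)) + (-1)·(13/14−8)) = ½·(33/7 + 660/7 + 99/14) = 1485/28, so the U-coordinate is (1485/28)/(495/4) = 3/7.
[UPW] = ½·((-10)·(13/14−(19/2)) + (-22/7)·(19/2−(-10)) + (-1)·(-10−(13/14))) = ½·(600/7 − 429/7 + 153/14) = 495/28, so the V-coordinate is 1/7.
[UVP] = ½·((-10)·(8−(13/14)) + 11·(13/14−(-10)) + (-22/7)·(-10−8)) = ½·(-495/7 + 1683/14 + 396/7) = 1485/28, so the W-coordinate is 3/7.
Check: 3/7 + 1/7 + 3/7 = 1.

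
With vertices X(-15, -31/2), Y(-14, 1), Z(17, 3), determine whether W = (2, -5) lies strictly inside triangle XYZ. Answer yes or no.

yes

Barycentric coordinates of W: (436/1019, 43/1019, 540/1019).
The three coordinates are positive, positive, positive; a point is interior exactly when all three are positive.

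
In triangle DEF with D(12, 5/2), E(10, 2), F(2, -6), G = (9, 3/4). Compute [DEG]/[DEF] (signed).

[DEF] = ½·(12·(2−(-6)) + 10·(-6−(5/2)) + 2·(5/2−2)) = ½·(96 − 85 + 1) = 6.
[DEG] = ½·(12·(2−(3/4)) + 10·(3/4−(5/2)) + 9·(5/2−2)) = ½·(15 − 35/2 + 9/2) = 1, so the ratio is 1/6 = 1/6.

1/6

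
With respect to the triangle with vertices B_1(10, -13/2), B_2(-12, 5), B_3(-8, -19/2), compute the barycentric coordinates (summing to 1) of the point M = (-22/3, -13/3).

(1/9, 1/3, 5/9)

Signed area of the reference triangle: [B_1B_2B_3] = ½·(10·(5−(-19/2)) + (-12)·(-19/2−(-13/2)) + (-8)·(-13/2−5)) = ½·(145 + 36 + 92) = 273/2.
[MB_2B_3] = ½·((-22/3)·(5−(-19/2)) + (-12)·(-19/2−(-13/3)) + (-8)·(-13/3−5)) = ½·(-319/3 + 62 + 224/3) = 91/6, so the B_1-coordinate is (91/6)/(273/2) = 1/9.
[B_1MB_3] = ½·(10·(-13/3−(-19/2)) + (-22/3)·(-19/2−(-13/2)) + (-8)·(-13/2−(-13/3))) = ½·(155/3 + 22 + 52/3) = 91/2, so the B_2-coordinate is 1/3.
[B_1B_2M] = ½·(10·(5−(-13/3)) + (-12)·(-13/3−(-13/2)) + (-22/3)·(-13/2−5)) = ½·(280/3 − 26 + 253/3) = 455/6, so the B_3-coordinate is 5/9.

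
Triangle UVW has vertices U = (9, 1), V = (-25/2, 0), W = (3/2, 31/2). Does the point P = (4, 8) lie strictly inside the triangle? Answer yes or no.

yes

Barycentric coordinates of P: (575/1277, 80/1277, 622/1277).
The three coordinates are positive, positive, positive; a point is interior exactly when all three are positive.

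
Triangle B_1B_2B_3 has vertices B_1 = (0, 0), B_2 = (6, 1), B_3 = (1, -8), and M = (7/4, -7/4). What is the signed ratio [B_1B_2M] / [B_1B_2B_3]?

1/4

[B_1B_2B_3] = ½·(0·(1−(-8)) + 6·(-8−0) + 1·(0−1)) = ½·(0 − 48 − 1) = -49/2.
[B_1B_2M] = ½·(0·(1−(-7/4)) + 6·(-7/4−0) + (7/4)·(0−1)) = ½·(0 − 21/2 − 7/4) = -49/8, so the ratio is (-49/8)/(-49/2) = 1/4.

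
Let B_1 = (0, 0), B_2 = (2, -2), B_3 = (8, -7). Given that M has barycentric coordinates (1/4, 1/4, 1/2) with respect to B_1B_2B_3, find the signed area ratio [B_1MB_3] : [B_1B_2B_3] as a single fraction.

The signed ratio [B_1MB_3]/[B_1B_2B_3] equals the barycentric coordinate of M at vertex B_2, which is 1/4.

1/4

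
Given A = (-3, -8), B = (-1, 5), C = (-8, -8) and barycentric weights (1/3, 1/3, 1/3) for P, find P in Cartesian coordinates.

P = (1/3)·A + (1/3)·B + (1/3)·C.
x-coordinate: (1/3)·(-3) + (1/3)·(-1) + (1/3)·(-8) = -4.
y-coordinate: (1/3)·(-8) + (1/3)·5 + (1/3)·(-8) = -11/3.

(-4, -11/3)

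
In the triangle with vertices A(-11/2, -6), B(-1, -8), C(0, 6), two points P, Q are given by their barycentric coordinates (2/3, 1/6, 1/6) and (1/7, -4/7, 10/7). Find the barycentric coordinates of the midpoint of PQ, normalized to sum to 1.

(17/42, -17/84, 67/84)

Since both coordinate triples sum to 1, the midpoint's barycentrics are the componentwise average.
(2/3+1/7)/2 = 17/42; similarly -17/84 and 67/84.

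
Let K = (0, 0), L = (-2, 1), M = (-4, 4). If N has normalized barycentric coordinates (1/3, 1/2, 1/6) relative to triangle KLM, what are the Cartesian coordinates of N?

(-5/3, 7/6)

N = (1/3)·K + (1/2)·L + (1/6)·M.
x-coordinate: (1/3)·0 + (1/2)·(-2) + (1/6)·(-4) = -5/3.
y-coordinate: (1/3)·0 + (1/2)·1 + (1/6)·4 = 7/6.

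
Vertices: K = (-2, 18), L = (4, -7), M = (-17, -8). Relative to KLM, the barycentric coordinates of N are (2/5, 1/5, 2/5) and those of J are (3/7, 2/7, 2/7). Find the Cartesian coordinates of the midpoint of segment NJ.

(-199/35, 211/70)

Barycentric coordinates of the midpoint are the average: (29/70, 17/70, 12/35).
Converting: (29/70)·K + (17/70)·L + (12/35)·M = (-199/35, 211/70).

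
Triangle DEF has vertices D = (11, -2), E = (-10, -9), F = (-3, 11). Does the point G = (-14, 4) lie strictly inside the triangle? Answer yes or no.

no

Barycentric coordinates of G: (-171/371, 241/371, 43/53).
The three coordinates are negative, positive, positive; a point is interior exactly when all three are positive.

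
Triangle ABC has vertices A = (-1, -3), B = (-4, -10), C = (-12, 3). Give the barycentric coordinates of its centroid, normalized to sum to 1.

(1/3, 1/3, 1/3)

The centroid is the average of the vertices, so each weight is 1/3.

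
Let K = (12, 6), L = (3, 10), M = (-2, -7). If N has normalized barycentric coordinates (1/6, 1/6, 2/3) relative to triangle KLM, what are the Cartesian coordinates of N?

N = (1/6)·K + (1/6)·L + (2/3)·M.
x-coordinate: (1/6)·12 + (1/6)·3 + (2/3)·(-2) = 7/6.
y-coordinate: (1/6)·6 + (1/6)·10 + (2/3)·(-7) = -2.

(7/6, -2)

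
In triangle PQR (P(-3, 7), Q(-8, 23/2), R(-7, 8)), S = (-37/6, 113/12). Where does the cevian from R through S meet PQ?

(-6, 97/10)

Barycentric coordinates of S with respect to PQR: (1/3, 1/2, 1/6).
On side PQ the R-coordinate is zero; dropping S's R-weight 1/6 and renormalizing the remaining 1/3 : 1/2 gives weights 2/5, 3/5 on P, Q.
T = (2/5)·(-3, 7) + (3/5)·(-8, 23/2) = (-6, 97/10).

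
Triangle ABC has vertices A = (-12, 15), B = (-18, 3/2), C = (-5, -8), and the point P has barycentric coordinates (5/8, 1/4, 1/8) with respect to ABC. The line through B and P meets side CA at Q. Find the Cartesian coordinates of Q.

(-65/6, 67/6)

Line BP meets CA where the B-coordinate vanishes; zeroing P's B-weight and renormalizing leaves C, A-weights 1/8 : 5/8 → (1/6, 5/6).
So Q = (1/6)·C + (5/6)·A = (-65/6, 67/6).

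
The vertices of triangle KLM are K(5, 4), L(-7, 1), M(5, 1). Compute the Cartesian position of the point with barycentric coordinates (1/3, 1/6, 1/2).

N = (1/3)·K + (1/6)·L + (1/2)·M.
x-coordinate: (1/3)·5 + (1/6)·(-7) + (1/2)·5 = 3.
y-coordinate: (1/3)·4 + (1/6)·1 + (1/2)·1 = 2.

(3, 2)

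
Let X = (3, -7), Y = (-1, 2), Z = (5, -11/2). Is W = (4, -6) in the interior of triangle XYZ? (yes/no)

Barycentric coordinates of W: (7/16, 1/48, 13/24).
The three coordinates are positive, positive, positive; a point is interior exactly when all three are positive.

yes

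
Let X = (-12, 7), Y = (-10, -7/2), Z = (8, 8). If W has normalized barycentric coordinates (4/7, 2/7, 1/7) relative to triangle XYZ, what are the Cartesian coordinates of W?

W = (4/7)·X + (2/7)·Y + (1/7)·Z.
x-coordinate: (4/7)·(-12) + (2/7)·(-10) + (1/7)·8 = -60/7.
y-coordinate: (4/7)·7 + (2/7)·(-7/2) + (1/7)·8 = 29/7.

(-60/7, 29/7)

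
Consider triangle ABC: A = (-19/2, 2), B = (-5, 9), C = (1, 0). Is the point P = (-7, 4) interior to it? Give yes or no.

Barycentric coordinates of P: (32/55, 52/165, 17/165).
The three coordinates are positive, positive, positive; a point is interior exactly when all three are positive.

yes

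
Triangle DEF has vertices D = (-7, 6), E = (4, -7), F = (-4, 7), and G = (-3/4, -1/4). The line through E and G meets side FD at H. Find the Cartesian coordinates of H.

Barycentric coordinates of G with respect to DEF: (1/4, 1/2, 1/4).
On side FD the E-coordinate is zero; dropping G's E-weight 1/2 and renormalizing the remaining 1/4 : 1/4 gives weights 1/2, 1/2 on F, D.
H = (1/2)·(-4, 7) + (1/2)·(-7, 6) = (-11/2, 13/2).

(-11/2, 13/2)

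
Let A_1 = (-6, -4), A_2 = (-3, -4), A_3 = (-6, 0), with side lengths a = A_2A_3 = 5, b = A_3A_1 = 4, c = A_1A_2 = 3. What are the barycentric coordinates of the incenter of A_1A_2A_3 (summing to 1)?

The incenter has barycentric coordinates proportional to the opposite side lengths: (5 : 4 : 3).
Normalizing by 5+4+3 = 12 gives (5/12, 1/3, 1/4).

(5/12, 1/3, 1/4)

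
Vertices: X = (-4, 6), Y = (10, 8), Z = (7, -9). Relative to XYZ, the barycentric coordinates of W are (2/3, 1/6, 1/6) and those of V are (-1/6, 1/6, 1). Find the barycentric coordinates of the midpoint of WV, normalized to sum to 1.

(1/4, 1/6, 7/12)

Since both coordinate triples sum to 1, the midpoint's barycentrics are the componentwise average.
(2/3+-1/6)/2 = 1/4; similarly 1/6 and 7/12.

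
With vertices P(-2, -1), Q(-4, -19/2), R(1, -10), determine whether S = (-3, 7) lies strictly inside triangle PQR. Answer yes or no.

Barycentric coordinates of S: (166/87, -10/29, -49/87).
The three coordinates are positive, negative, negative; a point is interior exactly when all three are positive.

no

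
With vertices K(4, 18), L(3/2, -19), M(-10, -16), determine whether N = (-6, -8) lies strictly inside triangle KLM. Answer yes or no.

Barycentric coordinates of N: (104/433, 24/433, 305/433).
The three coordinates are positive, positive, positive; a point is interior exactly when all three are positive.

yes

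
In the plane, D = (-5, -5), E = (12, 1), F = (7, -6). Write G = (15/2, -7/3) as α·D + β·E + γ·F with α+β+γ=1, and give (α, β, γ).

Signed area of the reference triangle: [DEF] = ½·((-5)·(1−(-6)) + 12·(-6−(-5)) + 7·(-5−1)) = ½·(-35 − 12 − 42) = -89/2.
[GEF] = ½·((15/2)·(1−(-6)) + 12·(-6−(-7/3)) + 7·(-7/3−1)) = ½·(105/2 − 44 − 70/3) = -89/12, so the D-coordinate is (-89/12)/(-89/2) = 1/6.
[DGF] = ½·((-5)·(-7/3−(-6)) + (15/2)·(-6−(-5)) + 7·(-5−(-7/3))) = ½·(-55/3 − 15/2 − 56/3) = -89/4, so the E-coordinate is 1/2.
[DEG] = ½·((-5)·(1−(-7/3)) + 12·(-7/3−(-5)) + (15/2)·(-5−1)) = ½·(-50/3 + 32 − 45) = -89/6, so the F-coordinate is 1/3.
Check: 1/6 + 1/2 + 1/3 = 1.

(1/6, 1/2, 1/3)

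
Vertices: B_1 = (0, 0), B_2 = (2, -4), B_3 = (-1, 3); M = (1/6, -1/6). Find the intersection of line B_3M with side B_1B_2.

(2/5, -4/5)

Barycentric coordinates of M with respect to B_1B_2B_3: (2/3, 1/6, 1/6).
On side B_1B_2 the B_3-coordinate is zero; dropping M's B_3-weight 1/6 and renormalizing the remaining 2/3 : 1/6 gives weights 4/5, 1/5 on B_1, B_2.
N = (4/5)·(0, 0) + (1/5)·(2, -4) = (2/5, -4/5).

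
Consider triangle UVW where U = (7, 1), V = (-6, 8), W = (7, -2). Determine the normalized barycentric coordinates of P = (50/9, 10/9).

(2/3, 1/9, 2/9)

Signed area of the reference triangle: [UVW] = ½·(7·(8−(-2)) + (-6)·(-2−1) + 7·(1−8)) = ½·(70 + 18 − 49) = 39/2.
[PVW] = ½·((50/9)·(8−(-2)) + (-6)·(-2−(10/9)) + 7·(10/9−8)) = ½·(500/9 + 56/3 − 434/9) = 13, so the U-coordinate is 13/(39/2) = 2/3.
[UPW] = ½·(7·(10/9−(-2)) + (50/9)·(-2−1) + 7·(1−(10/9))) = ½·(196/9 − 50/3 − 7/9) = 13/6, so the V-coordinate is 1/9.
[UVP] = ½·(7·(8−(10/9)) + (-6)·(10/9−1) + (50/9)·(1−8)) = ½·(434/9 − 2/3 − 350/9) = 13/3, so the W-coordinate is 2/9.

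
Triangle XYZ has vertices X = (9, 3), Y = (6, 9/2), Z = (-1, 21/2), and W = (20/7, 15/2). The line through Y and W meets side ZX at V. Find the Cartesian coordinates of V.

(7/3, 8)

Barycentric coordinates of W with respect to XYZ: (2/7, 1/7, 4/7).
On side ZX the Y-coordinate is zero; dropping W's Y-weight 1/7 and renormalizing the remaining 4/7 : 2/7 gives weights 2/3, 1/3 on Z, X.
V = (2/3)·(-1, 21/2) + (1/3)·(9, 3) = (7/3, 8).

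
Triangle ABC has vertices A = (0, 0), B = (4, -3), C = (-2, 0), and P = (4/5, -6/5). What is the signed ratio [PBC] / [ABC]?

[ABC] = ½·(0·(-3−0) + 4·(0−0) + (-2)·(0−(-3))) = ½·(0 + 0 − 6) = -3.
[PBC] = ½·((4/5)·(-3−0) + 4·(0−(-6/5)) + (-2)·(-6/5−(-3))) = ½·(-12/5 + 24/5 − 18/5) = -3/5, so the ratio is (-3/5)/(-3) = 1/5.

1/5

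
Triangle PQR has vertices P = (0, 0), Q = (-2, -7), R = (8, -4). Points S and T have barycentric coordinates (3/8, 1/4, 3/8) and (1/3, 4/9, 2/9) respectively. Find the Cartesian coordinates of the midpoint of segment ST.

(61/36, -29/8)

Barycentric coordinates of the midpoint are the average: (17/48, 25/72, 43/144).
Converting: (17/48)·P + (25/72)·Q + (43/144)·R = (61/36, -29/8).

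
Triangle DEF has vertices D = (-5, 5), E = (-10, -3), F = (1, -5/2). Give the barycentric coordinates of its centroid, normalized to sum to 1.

(1/3, 1/3, 1/3)

The centroid is the average of the vertices, so each weight is 1/3.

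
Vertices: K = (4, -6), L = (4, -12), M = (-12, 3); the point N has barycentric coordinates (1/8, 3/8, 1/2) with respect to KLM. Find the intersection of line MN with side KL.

Line MN meets KL where the M-coordinate vanishes; zeroing N's M-weight and renormalizing leaves K, L-weights 1/8 : 3/8 → (1/4, 3/4).
So J = (1/4)·K + (3/4)·L = (4, -21/2).

(4, -21/2)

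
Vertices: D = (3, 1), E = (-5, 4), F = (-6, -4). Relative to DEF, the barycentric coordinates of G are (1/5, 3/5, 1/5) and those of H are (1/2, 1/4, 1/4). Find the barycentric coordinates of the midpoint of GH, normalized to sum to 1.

(7/20, 17/40, 9/40)

Since both coordinate triples sum to 1, the midpoint's barycentrics are the componentwise average.
(1/5+1/2)/2 = 7/20; similarly 17/40 and 9/40.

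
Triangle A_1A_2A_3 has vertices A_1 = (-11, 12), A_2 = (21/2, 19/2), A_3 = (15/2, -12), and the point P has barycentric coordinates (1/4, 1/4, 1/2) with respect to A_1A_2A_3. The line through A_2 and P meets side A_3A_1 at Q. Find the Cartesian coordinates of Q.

Line A_2P meets A_3A_1 where the A_2-coordinate vanishes; zeroing P's A_2-weight and renormalizing leaves A_3, A_1-weights 1/2 : 1/4 → (2/3, 1/3).
So Q = (2/3)·A_3 + (1/3)·A_1 = (4/3, -4).

(4/3, -4)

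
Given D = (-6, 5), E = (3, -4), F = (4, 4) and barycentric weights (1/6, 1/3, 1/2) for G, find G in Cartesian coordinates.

G = (1/6)·D + (1/3)·E + (1/2)·F.
x-coordinate: (1/6)·(-6) + (1/3)·3 + (1/2)·4 = 2.
y-coordinate: (1/6)·5 + (1/3)·(-4) + (1/2)·4 = 3/2.

(2, 3/2)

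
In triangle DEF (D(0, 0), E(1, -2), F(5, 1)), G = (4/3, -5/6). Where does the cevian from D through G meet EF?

(2, -5/4)

Barycentric coordinates of G with respect to DEF: (1/3, 1/2, 1/6).
On side EF the D-coordinate is zero; dropping G's D-weight 1/3 and renormalizing the remaining 1/2 : 1/6 gives weights 3/4, 1/4 on E, F.
H = (3/4)·(1, -2) + (1/4)·(5, 1) = (2, -5/4).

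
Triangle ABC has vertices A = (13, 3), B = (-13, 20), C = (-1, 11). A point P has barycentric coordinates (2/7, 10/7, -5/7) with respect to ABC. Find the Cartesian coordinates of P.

(-99/7, 151/7)

P = (2/7)·A + (10/7)·B + (-5/7)·C.
x-coordinate: (2/7)·13 + (10/7)·(-13) + (-5/7)·(-1) = -99/7.
y-coordinate: (2/7)·3 + (10/7)·20 + (-5/7)·11 = 151/7.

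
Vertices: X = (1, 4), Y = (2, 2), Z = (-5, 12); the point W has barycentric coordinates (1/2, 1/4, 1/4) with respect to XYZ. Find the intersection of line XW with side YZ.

(-3/2, 7)

Line XW meets YZ where the X-coordinate vanishes; zeroing W's X-weight and renormalizing leaves Y, Z-weights 1/4 : 1/4 → (1/2, 1/2).
So V = (1/2)·Y + (1/2)·Z = (-3/2, 7).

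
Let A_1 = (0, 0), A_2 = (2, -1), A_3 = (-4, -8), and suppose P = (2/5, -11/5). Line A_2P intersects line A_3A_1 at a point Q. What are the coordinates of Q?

Barycentric coordinates of P with respect to A_1A_2A_3: (1/5, 3/5, 1/5).
On side A_3A_1 the A_2-coordinate is zero; dropping P's A_2-weight 3/5 and renormalizing the remaining 1/5 : 1/5 gives weights 1/2, 1/2 on A_3, A_1.
Q = (1/2)·(-4, -8) + (1/2)·(0, 0) = (-2, -4).

(-2, -4)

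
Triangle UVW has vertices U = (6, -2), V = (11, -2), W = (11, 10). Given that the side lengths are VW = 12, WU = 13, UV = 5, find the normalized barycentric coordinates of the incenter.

The incenter has barycentric coordinates proportional to the opposite side lengths: (12 : 13 : 5).
Normalizing by 12+13+5 = 30 gives (2/5, 13/30, 1/6).

(2/5, 13/30, 1/6)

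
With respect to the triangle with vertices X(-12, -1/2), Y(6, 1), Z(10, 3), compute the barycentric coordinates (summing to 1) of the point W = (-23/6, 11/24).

Signed area of the reference triangle: [XYZ] = ½·((-12)·(1−3) + 6·(3−(-1/2)) + 10·(-1/2−1)) = ½·(24 + 21 − 15) = 15.
[WYZ] = ½·((-23/6)·(1−3) + 6·(3−(11/24)) + 10·(11/24−1)) = ½·(23/3 + 61/4 − 65/12) = 35/4, so the X-coordinate is (35/4)/15 = 7/12.
[XWZ] = ½·((-12)·(11/24−3) + (-23/6)·(3−(-1/2)) + 10·(-1/2−(11/24))) = ½·(61/2 − 161/12 − 115/12) = 15/4, so the Y-coordinate is 1/4.
[XYW] = ½·((-12)·(1−(11/24)) + 6·(11/24−(-1/2)) + (-23/6)·(-1/2−1)) = ½·(-13/2 + 23/4 + 23/4) = 5/2, so the Z-coordinate is 1/6.
Check: 7/12 + 1/4 + 1/6 = 1.

(7/12, 1/4, 1/6)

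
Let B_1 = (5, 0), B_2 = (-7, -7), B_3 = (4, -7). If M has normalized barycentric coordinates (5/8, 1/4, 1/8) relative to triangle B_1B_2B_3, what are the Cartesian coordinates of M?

M = (5/8)·B_1 + (1/4)·B_2 + (1/8)·B_3.
x-coordinate: (5/8)·5 + (1/4)·(-7) + (1/8)·4 = 15/8.
y-coordinate: (5/8)·0 + (1/4)·(-7) + (1/8)·(-7) = -21/8.

(15/8, -21/8)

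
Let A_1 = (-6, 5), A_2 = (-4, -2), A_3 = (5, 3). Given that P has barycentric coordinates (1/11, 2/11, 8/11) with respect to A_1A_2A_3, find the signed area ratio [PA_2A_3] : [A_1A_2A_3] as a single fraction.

1/11

The signed ratio [PA_2A_3]/[A_1A_2A_3] equals the barycentric coordinate of P at vertex A_1, which is 1/11.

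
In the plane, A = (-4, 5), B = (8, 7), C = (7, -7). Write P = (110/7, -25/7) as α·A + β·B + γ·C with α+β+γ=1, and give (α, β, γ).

(-5/7, 6/7, 6/7)

Signed area of the reference triangle: [ABC] = ½·((-4)·(7−(-7)) + 8·(-7−5) + 7·(5−7)) = ½·(-56 − 96 − 14) = -83.
[PBC] = ½·((110/7)·(7−(-7)) + 8·(-7−(-25/7)) + 7·(-25/7−7)) = ½·(220 − 192/7 − 74) = 415/7, so the A-coordinate is (415/7)/(-83) = -5/7.
[APC] = ½·((-4)·(-25/7−(-7)) + (110/7)·(-7−5) + 7·(5−(-25/7))) = ½·(-96/7 − 1320/7 + 60) = -498/7, so the B-coordinate is 6/7.
[ABP] = ½·((-4)·(7−(-25/7)) + 8·(-25/7−5) + (110/7)·(5−7)) = ½·(-296/7 − 480/7 − 220/7) = -498/7, so the C-coordinate is 6/7.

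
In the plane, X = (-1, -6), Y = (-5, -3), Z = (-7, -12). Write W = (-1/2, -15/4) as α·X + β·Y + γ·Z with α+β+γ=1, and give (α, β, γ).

(1, 1/4, -1/4)

Signed area of the reference triangle: [XYZ] = ½·((-1)·(-3−(-12)) + (-5)·(-12−(-6)) + (-7)·(-6−(-3))) = ½·(-9 + 30 + 21) = 21.
[WYZ] = ½·((-1/2)·(-3−(-12)) + (-5)·(-12−(-15/4)) + (-7)·(-15/4−(-3))) = ½·(-9/2 + 165/4 + 21/4) = 21, so the X-coordinate is 21/21 = 1.
[XWZ] = ½·((-1)·(-15/4−(-12)) + (-1/2)·(-12−(-6)) + (-7)·(-6−(-15/4))) = ½·(-33/4 + 3 + 63/4) = 21/4, so the Y-coordinate is 1/4.
[XYW] = ½·((-1)·(-3−(-15/4)) + (-5)·(-15/4−(-6)) + (-1/2)·(-6−(-3))) = ½·(-3/4 − 45/4 + 3/2) = -21/4, so the Z-coordinate is -1/4.
Check: 1 + 1/4 − 1/4 = 1.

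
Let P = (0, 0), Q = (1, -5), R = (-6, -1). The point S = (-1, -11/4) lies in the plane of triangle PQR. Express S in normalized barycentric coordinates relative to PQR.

Signed area of the reference triangle: [PQR] = ½·(0·(-5−(-1)) + 1·(-1−0) + (-6)·(0−(-5))) = ½·(0 − 1 − 30) = -31/2.
[SQR] = ½·((-1)·(-5−(-1)) + 1·(-1−(-11/4)) + (-6)·(-11/4−(-5))) = ½·(4 + 7/4 − 27/2) = -31/8, so the P-coordinate is (-31/8)/(-31/2) = 1/4.
[PSR] = ½·(0·(-11/4−(-1)) + (-1)·(-1−0) + (-6)·(0−(-11/4))) = ½·(0 + 1 − 33/2) = -31/4, so the Q-coordinate is 1/2.
[PQS] = ½·(0·(-5−(-11/4)) + 1·(-11/4−0) + (-1)·(0−(-5))) = ½·(0 − 11/4 − 5) = -31/8, so the R-coordinate is 1/4.
Check: 1/4 + 1/2 + 1/4 = 1.

(1/4, 1/2, 1/4)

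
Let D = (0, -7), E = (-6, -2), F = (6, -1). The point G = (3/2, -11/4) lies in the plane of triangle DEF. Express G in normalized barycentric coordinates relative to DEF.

Signed area of the reference triangle: [DEF] = ½·(0·(-2−(-1)) + (-6)·(-1−(-7)) + 6·(-7−(-2))) = ½·(0 − 36 − 30) = -33.
[GEF] = ½·((3/2)·(-2−(-1)) + (-6)·(-1−(-11/4)) + 6·(-11/4−(-2))) = ½·(-3/2 − 21/2 − 9/2) = -33/4, so the D-coordinate is (-33/4)/(-33) = 1/4.
[DGF] = ½·(0·(-11/4−(-1)) + (3/2)·(-1−(-7)) + 6·(-7−(-11/4))) = ½·(0 + 9 − 51/2) = -33/4, so the E-coordinate is 1/4.
[DEG] = ½·(0·(-2−(-11/4)) + (-6)·(-11/4−(-7)) + (3/2)·(-7−(-2))) = ½·(0 − 51/2 − 15/2) = -33/2, so the F-coordinate is 1/2.

(1/4, 1/4, 1/2)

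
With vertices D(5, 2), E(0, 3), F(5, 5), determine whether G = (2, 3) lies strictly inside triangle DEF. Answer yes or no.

yes

Barycentric coordinates of G: (4/15, 3/5, 2/15).
The three coordinates are positive, positive, positive; a point is interior exactly when all three are positive.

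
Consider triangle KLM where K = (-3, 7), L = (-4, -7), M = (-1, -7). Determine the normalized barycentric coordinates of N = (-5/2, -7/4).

Signed area of the reference triangle: [KLM] = ½·((-3)·(-7−(-7)) + (-4)·(-7−7) + (-1)·(7−(-7))) = ½·(0 + 56 − 14) = 21.
[NLM] = ½·((-5/2)·(-7−(-7)) + (-4)·(-7−(-7/4)) + (-1)·(-7/4−(-7))) = ½·(0 + 21 − 21/4) = 63/8, so the K-coordinate is (63/8)/21 = 3/8.
[KNM] = ½·((-3)·(-7/4−(-7)) + (-5/2)·(-7−7) + (-1)·(7−(-7/4))) = ½·(-63/4 + 35 − 35/4) = 21/4, so the L-coordinate is 1/4.
[KLN] = ½·((-3)·(-7−(-7/4)) + (-4)·(-7/4−7) + (-5/2)·(7−(-7))) = ½·(63/4 + 35 − 35) = 63/8, so the M-coordinate is 3/8.

(3/8, 1/4, 3/8)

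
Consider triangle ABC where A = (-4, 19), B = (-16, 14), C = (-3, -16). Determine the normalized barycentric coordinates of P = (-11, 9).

Signed area of the reference triangle: [ABC] = ½·((-4)·(14−(-16)) + (-16)·(-16−19) + (-3)·(19−14)) = ½·(-120 + 560 − 15) = 425/2.
[PBC] = ½·((-11)·(14−(-16)) + (-16)·(-16−9) + (-3)·(9−14)) = ½·(-330 + 400 + 15) = 85/2, so the A-coordinate is (85/2)/(425/2) = 1/5.
[APC] = ½·((-4)·(9−(-16)) + (-11)·(-16−19) + (-3)·(19−9)) = ½·(-100 + 385 − 30) = 255/2, so the B-coordinate is 3/5.
[ABP] = ½·((-4)·(14−9) + (-16)·(9−19) + (-11)·(19−14)) = ½·(-20 + 160 − 55) = 85/2, so the C-coordinate is 1/5.

(1/5, 3/5, 1/5)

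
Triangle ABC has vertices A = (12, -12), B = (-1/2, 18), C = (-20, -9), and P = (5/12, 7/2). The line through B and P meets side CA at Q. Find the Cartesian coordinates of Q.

Barycentric coordinates of P with respect to ABC: (1/3, 1/2, 1/6).
On side CA the B-coordinate is zero; dropping P's B-weight 1/2 and renormalizing the remaining 1/6 : 1/3 gives weights 1/3, 2/3 on C, A.
Q = (1/3)·(-20, -9) + (2/3)·(12, -12) = (4/3, -11).

(4/3, -11)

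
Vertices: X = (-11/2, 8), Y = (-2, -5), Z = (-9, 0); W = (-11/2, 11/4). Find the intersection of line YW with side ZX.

Barycentric coordinates of W with respect to XYZ: (1/2, 1/4, 1/4).
On side ZX the Y-coordinate is zero; dropping W's Y-weight 1/4 and renormalizing the remaining 1/4 : 1/2 gives weights 1/3, 2/3 on Z, X.
V = (1/3)·(-9, 0) + (2/3)·(-11/2, 8) = (-20/3, 16/3).

(-20/3, 16/3)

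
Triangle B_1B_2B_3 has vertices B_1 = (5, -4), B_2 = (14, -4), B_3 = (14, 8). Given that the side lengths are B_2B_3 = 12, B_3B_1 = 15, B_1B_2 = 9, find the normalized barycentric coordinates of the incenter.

The incenter has barycentric coordinates proportional to the opposite side lengths: (12 : 15 : 9).
Normalizing by 12+15+9 = 36 gives (1/3, 5/12, 1/4).

(1/3, 5/12, 1/4)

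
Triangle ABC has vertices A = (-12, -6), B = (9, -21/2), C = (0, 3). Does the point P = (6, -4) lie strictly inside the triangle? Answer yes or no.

no

Barycentric coordinates of P: (-2/27, 46/81, 41/81).
The three coordinates are negative, positive, positive; a point is interior exactly when all three are positive.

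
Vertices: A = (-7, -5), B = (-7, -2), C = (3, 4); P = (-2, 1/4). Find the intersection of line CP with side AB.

Barycentric coordinates of P with respect to ABC: (1/4, 1/4, 1/2).
On side AB the C-coordinate is zero; dropping P's C-weight 1/2 and renormalizing the remaining 1/4 : 1/4 gives weights 1/2, 1/2 on A, B.
Q = (1/2)·(-7, -5) + (1/2)·(-7, -2) = (-7, -7/2).

(-7, -7/2)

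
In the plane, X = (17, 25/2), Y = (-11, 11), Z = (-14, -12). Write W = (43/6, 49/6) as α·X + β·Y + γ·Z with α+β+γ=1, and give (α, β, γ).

(2/3, 1/6, 1/6)

Signed area of the reference triangle: [XYZ] = ½·(17·(11−(-12)) + (-11)·(-12−(25/2)) + (-14)·(25/2−11)) = ½·(391 + 539/2 − 21) = 1279/4.
[WYZ] = ½·((43/6)·(11−(-12)) + (-11)·(-12−(49/6)) + (-14)·(49/6−11)) = ½·(989/6 + 1331/6 + 119/3) = 1279/6, so the X-coordinate is (1279/6)/(1279/4) = 2/3.
[XWZ] = ½·(17·(49/6−(-12)) + (43/6)·(-12−(25/2)) + (-14)·(25/2−(49/6))) = ½·(2057/6 − 2107/12 − 182/3) = 1279/24, so the Y-coordinate is 1/6.
[XYW] = ½·(17·(11−(49/6)) + (-11)·(49/6−(25/2)) + (43/6)·(25/2−11)) = ½·(289/6 + 143/3 + 43/4) = 1279/24, so the Z-coordinate is 1/6.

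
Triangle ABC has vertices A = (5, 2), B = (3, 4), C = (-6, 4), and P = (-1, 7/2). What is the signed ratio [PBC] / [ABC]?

[ABC] = ½·(5·(4−4) + 3·(4−2) + (-6)·(2−4)) = ½·(0 + 6 + 12) = 9.
[PBC] = ½·((-1)·(4−4) + 3·(4−(7/2)) + (-6)·(7/2−4)) = ½·(0 + 3/2 + 3) = 9/4, so the ratio is (9/4)/9 = 1/4.

1/4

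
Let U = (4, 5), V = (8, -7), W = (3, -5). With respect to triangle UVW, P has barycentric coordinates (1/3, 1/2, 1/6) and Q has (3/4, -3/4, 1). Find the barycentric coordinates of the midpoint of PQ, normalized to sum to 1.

(13/24, -1/8, 7/12)

Since both coordinate triples sum to 1, the midpoint's barycentrics are the componentwise average.
(1/3+3/4)/2 = 13/24; similarly -1/8 and 7/12.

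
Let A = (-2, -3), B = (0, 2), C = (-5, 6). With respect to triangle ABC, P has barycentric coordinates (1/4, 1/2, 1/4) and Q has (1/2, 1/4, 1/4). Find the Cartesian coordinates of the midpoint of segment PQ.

Barycentric coordinates of the midpoint are the average: (3/8, 3/8, 1/4).
Converting: (3/8)·A + (3/8)·B + (1/4)·C = (-2, 9/8).

(-2, 9/8)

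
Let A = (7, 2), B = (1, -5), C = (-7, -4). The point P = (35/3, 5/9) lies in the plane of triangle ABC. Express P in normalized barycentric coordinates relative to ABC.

(8/9, 7/9, -2/3)

Signed area of the reference triangle: [ABC] = ½·(7·(-5−(-4)) + 1·(-4−2) + (-7)·(2−(-5))) = ½·(-7 − 6 − 49) = -31.
[PBC] = ½·((35/3)·(-5−(-4)) + 1·(-4−(5/9)) + (-7)·(5/9−(-5))) = ½·(-35/3 − 41/9 − 350/9) = -248/9, so the A-coordinate is (-248/9)/(-31) = 8/9.
[APC] = ½·(7·(5/9−(-4)) + (35/3)·(-4−2) + (-7)·(2−(5/9))) = ½·(287/9 − 70 − 91/9) = -217/9, so the B-coordinate is 7/9.
[ABP] = ½·(7·(-5−(5/9)) + 1·(5/9−2) + (35/3)·(2−(-5))) = ½·(-350/9 − 13/9 + 245/3) = 62/3, so the C-coordinate is -2/3.
Check: 8/9 + 7/9 − 2/3 = 1.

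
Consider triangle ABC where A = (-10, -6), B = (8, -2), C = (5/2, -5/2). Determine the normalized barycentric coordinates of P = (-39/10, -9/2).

Signed area of the reference triangle: [ABC] = ½·((-10)·(-2−(-5/2)) + 8·(-5/2−(-6)) + (5/2)·(-6−(-2))) = ½·(-5 + 28 − 10) = 13/2.
[PBC] = ½·((-39/10)·(-2−(-5/2)) + 8·(-5/2−(-9/2)) + (5/2)·(-9/2−(-2))) = ½·(-39/20 + 16 − 25/4) = 39/10, so the A-coordinate is (39/10)/(13/2) = 3/5.
[APC] = ½·((-10)·(-9/2−(-5/2)) + (-39/10)·(-5/2−(-6)) + (5/2)·(-6−(-9/2))) = ½·(20 − 273/20 − 15/4) = 13/10, so the B-coordinate is 1/5.
[ABP] = ½·((-10)·(-2−(-9/2)) + 8·(-9/2−(-6)) + (-39/10)·(-6−(-2))) = ½·(-25 + 12 + 78/5) = 13/10, so the C-coordinate is 1/5.
Check: 3/5 + 1/5 + 1/5 = 1.

(3/5, 1/5, 1/5)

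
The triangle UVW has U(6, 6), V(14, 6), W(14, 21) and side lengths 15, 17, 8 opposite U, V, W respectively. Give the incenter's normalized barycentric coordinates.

(3/8, 17/40, 1/5)

The incenter has barycentric coordinates proportional to the opposite side lengths: (15 : 17 : 8).
Normalizing by 15+17+8 = 40 gives (3/8, 17/40, 1/5).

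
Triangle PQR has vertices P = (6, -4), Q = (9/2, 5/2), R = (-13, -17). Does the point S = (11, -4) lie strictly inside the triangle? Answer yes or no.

Barycentric coordinates of S: (37/22, -5/11, -5/22).
The three coordinates are positive, negative, negative; a point is interior exactly when all three are positive.

no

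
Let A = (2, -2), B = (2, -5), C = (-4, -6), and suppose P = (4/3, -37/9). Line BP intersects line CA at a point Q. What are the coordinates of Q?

Barycentric coordinates of P with respect to ABC: (1/3, 5/9, 1/9).
On side CA the B-coordinate is zero; dropping P's B-weight 5/9 and renormalizing the remaining 1/9 : 1/3 gives weights 1/4, 3/4 on C, A.
Q = (1/4)·(-4, -6) + (3/4)·(2, -2) = (1/2, -3).

(1/2, -3)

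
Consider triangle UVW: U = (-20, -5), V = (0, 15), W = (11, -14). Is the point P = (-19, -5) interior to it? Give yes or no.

yes

Barycentric coordinates of P: (771/800, 9/800, 1/40).
The three coordinates are positive, positive, positive; a point is interior exactly when all three are positive.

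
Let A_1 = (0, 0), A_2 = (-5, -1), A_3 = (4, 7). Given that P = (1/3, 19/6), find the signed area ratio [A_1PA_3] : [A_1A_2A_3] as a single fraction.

1/3

[A_1A_2A_3] = ½·(0·(-1−7) + (-5)·(7−0) + 4·(0−(-1))) = ½·(0 − 35 + 4) = -31/2.
[A_1PA_3] = ½·(0·(19/6−7) + (1/3)·(7−0) + 4·(0−(19/6))) = ½·(0 + 7/3 − 38/3) = -31/6, so the ratio is (-31/6)/(-31/2) = 1/3.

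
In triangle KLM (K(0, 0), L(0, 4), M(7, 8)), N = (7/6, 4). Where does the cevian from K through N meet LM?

Barycentric coordinates of N with respect to KLM: (1/6, 2/3, 1/6).
On side LM the K-coordinate is zero; dropping N's K-weight 1/6 and renormalizing the remaining 2/3 : 1/6 gives weights 4/5, 1/5 on L, M.
J = (4/5)·(0, 4) + (1/5)·(7, 8) = (7/5, 24/5).

(7/5, 24/5)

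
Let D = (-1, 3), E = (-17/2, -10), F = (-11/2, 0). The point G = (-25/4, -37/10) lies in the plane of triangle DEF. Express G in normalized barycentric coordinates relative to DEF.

Signed area of the reference triangle: [DEF] = ½·((-1)·(-10−0) + (-17/2)·(0−3) + (-11/2)·(3−(-10))) = ½·(10 + 51/2 − 143/2) = -18.
[GEF] = ½·((-25/4)·(-10−0) + (-17/2)·(0−(-37/10)) + (-11/2)·(-37/10−(-10))) = ½·(125/2 − 629/20 − 693/20) = -9/5, so the D-coordinate is (-9/5)/(-18) = 1/10.
[DGF] = ½·((-1)·(-37/10−0) + (-25/4)·(0−3) + (-11/2)·(3−(-37/10))) = ½·(37/10 + 75/4 − 737/20) = -36/5, so the E-coordinate is 2/5.
[DEG] = ½·((-1)·(-10−(-37/10)) + (-17/2)·(-37/10−3) + (-25/4)·(3−(-10))) = ½·(63/10 + 1139/20 − 325/4) = -9, so the F-coordinate is 1/2.

(1/10, 2/5, 1/2)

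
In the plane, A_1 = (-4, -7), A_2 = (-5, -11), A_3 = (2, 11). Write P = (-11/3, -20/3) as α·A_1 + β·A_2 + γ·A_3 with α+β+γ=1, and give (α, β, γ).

(1/6, 2/3, 1/6)

Signed area of the reference triangle: [A_1A_2A_3] = ½·((-4)·(-11−11) + (-5)·(11−(-7)) + 2·(-7−(-11))) = ½·(88 − 90 + 8) = 3.
[PA_2A_3] = ½·((-11/3)·(-11−11) + (-5)·(11−(-20/3)) + 2·(-20/3−(-11))) = ½·(242/3 − 265/3 + 26/3) = 1/2, so the A_1-coordinate is (1/2)/3 = 1/6.
[A_1PA_3] = ½·((-4)·(-20/3−11) + (-11/3)·(11−(-7)) + 2·(-7−(-20/3))) = ½·(212/3 − 66 − 2/3) = 2, so the A_2-coordinate is 2/3.
[A_1A_2P] = ½·((-4)·(-11−(-20/3)) + (-5)·(-20/3−(-7)) + (-11/3)·(-7−(-11))) = ½·(52/3 − 5/3 − 44/3) = 1/2, so the A_3-coordinate is 1/6.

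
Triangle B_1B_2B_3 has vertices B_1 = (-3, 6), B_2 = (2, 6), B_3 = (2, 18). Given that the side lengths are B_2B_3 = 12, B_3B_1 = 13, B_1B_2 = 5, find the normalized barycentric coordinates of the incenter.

(2/5, 13/30, 1/6)

The incenter has barycentric coordinates proportional to the opposite side lengths: (12 : 13 : 5).
Normalizing by 12+13+5 = 30 gives (2/5, 13/30, 1/6).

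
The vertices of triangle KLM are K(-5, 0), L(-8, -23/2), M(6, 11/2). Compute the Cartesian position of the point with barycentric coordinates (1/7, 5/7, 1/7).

N = (1/7)·K + (5/7)·L + (1/7)·M.
x-coordinate: (1/7)·(-5) + (5/7)·(-8) + (1/7)·6 = -39/7.
y-coordinate: (1/7)·0 + (5/7)·(-23/2) + (1/7)·(11/2) = -52/7.

(-39/7, -52/7)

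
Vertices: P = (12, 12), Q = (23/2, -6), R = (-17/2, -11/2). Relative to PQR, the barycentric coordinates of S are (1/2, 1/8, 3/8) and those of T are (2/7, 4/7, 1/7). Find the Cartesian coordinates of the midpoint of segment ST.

Barycentric coordinates of the midpoint are the average: (11/28, 39/112, 29/112).
Converting: (11/28)·P + (39/112)·Q + (29/112)·R = (365/56, 269/224).

(365/56, 269/224)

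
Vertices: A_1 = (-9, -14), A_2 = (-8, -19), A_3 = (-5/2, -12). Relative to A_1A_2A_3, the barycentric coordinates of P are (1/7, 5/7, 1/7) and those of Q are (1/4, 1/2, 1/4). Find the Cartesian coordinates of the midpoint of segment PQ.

(-797/112, -233/14)

Barycentric coordinates of the midpoint are the average: (11/56, 17/28, 11/56).
Converting: (11/56)·A_1 + (17/28)·A_2 + (11/56)·A_3 = (-797/112, -233/14).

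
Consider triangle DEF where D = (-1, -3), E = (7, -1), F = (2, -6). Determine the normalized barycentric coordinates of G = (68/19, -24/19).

(10/19, 12/19, -3/19)

Signed area of the reference triangle: [DEF] = ½·((-1)·(-1−(-6)) + 7·(-6−(-3)) + 2·(-3−(-1))) = ½·(-5 − 21 − 4) = -15.
[GEF] = ½·((68/19)·(-1−(-6)) + 7·(-6−(-24/19)) + 2·(-24/19−(-1))) = ½·(340/19 − 630/19 − 10/19) = -150/19, so the D-coordinate is (-150/19)/(-15) = 10/19.
[DGF] = ½·((-1)·(-24/19−(-6)) + (68/19)·(-6−(-3)) + 2·(-3−(-24/19))) = ½·(-90/19 − 204/19 − 66/19) = -180/19, so the E-coordinate is 12/19.
[DEG] = ½·((-1)·(-1−(-24/19)) + 7·(-24/19−(-3)) + (68/19)·(-3−(-1))) = ½·(-5/19 + 231/19 − 136/19) = 45/19, so the F-coordinate is -3/19.
Check: 10/19 + 12/19 − 3/19 = 1.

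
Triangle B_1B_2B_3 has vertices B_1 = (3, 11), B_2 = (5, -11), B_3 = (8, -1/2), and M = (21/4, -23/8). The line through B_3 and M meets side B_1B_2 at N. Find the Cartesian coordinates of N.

(13/3, -11/3)

Barycentric coordinates of M with respect to B_1B_2B_3: (1/4, 1/2, 1/4).
On side B_1B_2 the B_3-coordinate is zero; dropping M's B_3-weight 1/4 and renormalizing the remaining 1/4 : 1/2 gives weights 1/3, 2/3 on B_1, B_2.
N = (1/3)·(3, 11) + (2/3)·(5, -11) = (13/3, -11/3).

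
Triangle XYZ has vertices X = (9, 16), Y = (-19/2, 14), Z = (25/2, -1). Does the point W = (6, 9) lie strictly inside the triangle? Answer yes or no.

yes

Barycentric coordinates of W: (245/643, 151/643, 247/643).
The three coordinates are positive, positive, positive; a point is interior exactly when all three are positive.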